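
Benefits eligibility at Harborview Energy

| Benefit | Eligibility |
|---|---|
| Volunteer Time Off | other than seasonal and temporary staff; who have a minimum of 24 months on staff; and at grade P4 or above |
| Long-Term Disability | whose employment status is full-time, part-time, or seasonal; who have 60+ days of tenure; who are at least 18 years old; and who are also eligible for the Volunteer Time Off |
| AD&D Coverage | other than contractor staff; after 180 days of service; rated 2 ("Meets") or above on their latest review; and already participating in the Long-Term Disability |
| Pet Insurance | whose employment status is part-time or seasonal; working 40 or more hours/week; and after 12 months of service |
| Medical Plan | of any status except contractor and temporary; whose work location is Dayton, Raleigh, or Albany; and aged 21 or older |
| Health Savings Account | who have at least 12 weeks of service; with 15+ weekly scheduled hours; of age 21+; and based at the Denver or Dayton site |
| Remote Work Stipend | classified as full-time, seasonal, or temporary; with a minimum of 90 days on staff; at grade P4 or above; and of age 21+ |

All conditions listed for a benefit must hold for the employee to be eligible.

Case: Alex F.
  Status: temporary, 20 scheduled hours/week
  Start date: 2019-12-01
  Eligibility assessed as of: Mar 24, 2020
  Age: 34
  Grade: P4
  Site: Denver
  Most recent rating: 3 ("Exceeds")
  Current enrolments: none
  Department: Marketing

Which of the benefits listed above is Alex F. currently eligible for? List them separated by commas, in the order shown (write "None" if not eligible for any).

Health Savings Account, Remote Work Stipend

Service from 2019-12-01 to Mar 24, 2020: 114 days.
Volunteer Time Off — status temporary ✗ (excluded) → not eligible.
Long-Term Disability — status temporary ✗ (requires full-time, part-time, or seasonal) → not eligible.
AD&D Coverage — status temporary ✓ (not excluded); service 114 days < 180 days ✗ → not eligible.
Pet Insurance — status temporary ✗ (requires part-time or seasonal) → not eligible.
Medical Plan — status temporary ✗ (excluded) → not eligible.
Health Savings Account — service 114 days ≥ 12 weeks (≈84 days) ✓; 20 hrs/wk ≥ 15 ✓; age 34 ≥ 21 ✓; site Denver ✓ → eligible.
Remote Work Stipend — status temporary ✓; service 114 days ≥ 90 days ✓; grade P4 ≥ P4 ✓; age 34 ≥ 21 ✓ → eligible.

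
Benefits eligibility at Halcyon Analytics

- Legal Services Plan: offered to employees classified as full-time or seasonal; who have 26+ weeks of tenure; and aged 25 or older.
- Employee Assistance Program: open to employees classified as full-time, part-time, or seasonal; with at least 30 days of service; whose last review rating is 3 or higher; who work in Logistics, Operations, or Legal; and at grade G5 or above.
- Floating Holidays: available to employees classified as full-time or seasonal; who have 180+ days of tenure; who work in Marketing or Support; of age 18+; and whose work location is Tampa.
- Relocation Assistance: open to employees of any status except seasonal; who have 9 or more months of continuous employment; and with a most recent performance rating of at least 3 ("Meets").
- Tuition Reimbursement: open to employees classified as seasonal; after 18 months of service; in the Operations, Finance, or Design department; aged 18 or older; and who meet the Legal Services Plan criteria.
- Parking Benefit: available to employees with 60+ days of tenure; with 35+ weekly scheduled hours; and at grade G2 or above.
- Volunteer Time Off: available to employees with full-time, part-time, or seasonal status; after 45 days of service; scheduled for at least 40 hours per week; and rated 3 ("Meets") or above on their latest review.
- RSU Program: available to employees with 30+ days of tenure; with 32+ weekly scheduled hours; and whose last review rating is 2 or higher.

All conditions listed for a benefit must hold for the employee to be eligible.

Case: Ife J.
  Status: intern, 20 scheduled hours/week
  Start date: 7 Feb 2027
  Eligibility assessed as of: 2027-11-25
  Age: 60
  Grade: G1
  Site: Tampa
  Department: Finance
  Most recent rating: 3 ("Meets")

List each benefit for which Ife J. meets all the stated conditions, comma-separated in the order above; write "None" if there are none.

Service from 7 Feb 2027 to 2027-11-25: 291 days.
Legal Services Plan — status intern ✗ (requires full-time or seasonal) → not eligible.
Employee Assistance Program — status intern ✗ (requires full-time, part-time, or seasonal) → not eligible.
Floating Holidays — status intern ✗ (requires full-time or seasonal) → not eligible.
Relocation Assistance — status intern ✓ (not excluded); service 291 days ≥ 9 months (≈270 days) ✓; rating 3 ≥ 3 ✓ → eligible.
Tuition Reimbursement — status intern ✗ (requires seasonal) → not eligible.
Parking Benefit — service 291 days ≥ 60 days ✓; 20 hrs/wk < 35 ✗ → not eligible.
Volunteer Time Off — status intern ✗ (requires full-time, part-time, or seasonal) → not eligible.
RSU Program — service 291 days ≥ 30 days ✓; 20 hrs/wk < 32 ✗ → not eligible.

Relocation Assistance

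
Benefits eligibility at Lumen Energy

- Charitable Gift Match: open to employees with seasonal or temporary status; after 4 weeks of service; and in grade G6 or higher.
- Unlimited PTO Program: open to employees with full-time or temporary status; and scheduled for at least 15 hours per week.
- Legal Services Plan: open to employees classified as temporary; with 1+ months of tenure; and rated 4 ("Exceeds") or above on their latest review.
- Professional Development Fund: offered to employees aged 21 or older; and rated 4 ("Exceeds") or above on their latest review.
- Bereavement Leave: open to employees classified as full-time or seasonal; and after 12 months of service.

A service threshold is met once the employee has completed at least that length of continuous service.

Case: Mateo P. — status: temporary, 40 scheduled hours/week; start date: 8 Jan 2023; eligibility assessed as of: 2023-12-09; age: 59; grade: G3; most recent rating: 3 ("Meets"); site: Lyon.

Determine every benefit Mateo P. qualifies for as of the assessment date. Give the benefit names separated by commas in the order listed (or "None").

Unlimited PTO Program

Service from 8 Jan 2023 to 2023-12-09: 335 days.
Charitable Gift Match — status temporary ✓; service 335 days ≥ 4 weeks (≈28 days) ✓; grade G3 < G6 ✗ → not eligible.
Unlimited PTO Program — status temporary ✓; 40 hrs/wk ≥ 15 ✓ → eligible.
Legal Services Plan — status temporary ✓; service 335 days ≥ 1 month (≈30 days) ✓; rating 3 < 4 ✗ → not eligible.
Professional Development Fund — age 59 ≥ 21 ✓; rating 3 < 4 ✗ → not eligible.
Bereavement Leave — status temporary ✗ (requires full-time or seasonal) → not eligible.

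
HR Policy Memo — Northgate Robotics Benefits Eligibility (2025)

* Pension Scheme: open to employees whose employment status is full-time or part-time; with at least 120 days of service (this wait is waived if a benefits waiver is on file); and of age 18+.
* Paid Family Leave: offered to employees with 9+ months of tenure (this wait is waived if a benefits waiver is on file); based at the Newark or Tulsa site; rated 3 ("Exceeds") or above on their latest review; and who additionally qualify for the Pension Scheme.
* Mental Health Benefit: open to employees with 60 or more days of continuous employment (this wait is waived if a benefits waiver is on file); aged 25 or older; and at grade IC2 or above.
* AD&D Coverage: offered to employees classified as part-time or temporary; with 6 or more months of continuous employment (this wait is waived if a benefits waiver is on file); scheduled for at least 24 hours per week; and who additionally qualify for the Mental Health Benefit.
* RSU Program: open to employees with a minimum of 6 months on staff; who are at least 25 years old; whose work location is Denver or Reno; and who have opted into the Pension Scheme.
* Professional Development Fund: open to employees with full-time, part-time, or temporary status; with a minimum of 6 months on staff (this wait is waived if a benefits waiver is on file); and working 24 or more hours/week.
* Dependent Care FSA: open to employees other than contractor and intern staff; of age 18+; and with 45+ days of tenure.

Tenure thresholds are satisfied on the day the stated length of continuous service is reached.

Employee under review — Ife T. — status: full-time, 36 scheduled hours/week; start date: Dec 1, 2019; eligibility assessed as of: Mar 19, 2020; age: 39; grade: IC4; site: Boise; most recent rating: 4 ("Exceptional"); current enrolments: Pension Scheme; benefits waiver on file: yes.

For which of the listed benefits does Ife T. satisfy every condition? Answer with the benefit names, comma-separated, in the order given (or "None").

Pension Scheme, Mental Health Benefit, Professional Development Fund, Dependent Care FSA

Service from Dec 1, 2019 to Mar 19, 2020: 109 days.
Pension Scheme — status full-time ✓; benefits waiver on file ✓; age 39 ≥ 18 ✓ → eligible.
Paid Family Leave — benefits waiver on file ✓; site Boise ✗ (not Newark or Tulsa) → not eligible.
Mental Health Benefit — benefits waiver on file ✓; age 39 ≥ 25 ✓; grade IC4 ≥ IC2 ✓ → eligible.
AD&D Coverage — status full-time ✗ (requires part-time or temporary) → not eligible.
RSU Program — service 109 days < 6 months (≈180 days) ✗ → not eligible.
Professional Development Fund — status full-time ✓; benefits waiver on file ✓; 36 hrs/wk ≥ 24 ✓ → eligible.
Dependent Care FSA — status full-time ✓ (not excluded); age 39 ≥ 18 ✓; service 109 days ≥ 45 days ✓ → eligible.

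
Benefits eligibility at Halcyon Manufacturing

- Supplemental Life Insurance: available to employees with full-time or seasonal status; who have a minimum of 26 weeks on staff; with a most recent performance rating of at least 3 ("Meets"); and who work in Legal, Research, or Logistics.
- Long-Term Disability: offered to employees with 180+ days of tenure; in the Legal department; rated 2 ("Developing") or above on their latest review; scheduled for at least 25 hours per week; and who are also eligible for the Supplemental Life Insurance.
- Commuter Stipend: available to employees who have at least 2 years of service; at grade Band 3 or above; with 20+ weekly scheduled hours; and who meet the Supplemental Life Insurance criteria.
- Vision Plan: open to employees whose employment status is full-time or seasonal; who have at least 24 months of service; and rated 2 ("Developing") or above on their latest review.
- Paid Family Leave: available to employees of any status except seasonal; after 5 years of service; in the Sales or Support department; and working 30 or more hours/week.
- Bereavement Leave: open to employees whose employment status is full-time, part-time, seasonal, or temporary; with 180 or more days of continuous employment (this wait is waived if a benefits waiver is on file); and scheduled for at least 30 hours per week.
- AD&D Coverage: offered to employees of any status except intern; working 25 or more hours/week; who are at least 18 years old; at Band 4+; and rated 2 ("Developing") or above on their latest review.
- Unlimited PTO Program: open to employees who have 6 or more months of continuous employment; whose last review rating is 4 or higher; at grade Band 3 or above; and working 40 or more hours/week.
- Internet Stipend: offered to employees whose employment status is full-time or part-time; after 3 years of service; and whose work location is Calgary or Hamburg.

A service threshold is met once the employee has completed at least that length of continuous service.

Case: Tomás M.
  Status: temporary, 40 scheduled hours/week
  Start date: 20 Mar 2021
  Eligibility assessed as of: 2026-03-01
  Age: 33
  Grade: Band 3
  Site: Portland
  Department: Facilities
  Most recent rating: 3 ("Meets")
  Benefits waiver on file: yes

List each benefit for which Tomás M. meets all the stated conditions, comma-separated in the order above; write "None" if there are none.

Service from 20 Mar 2021 to 2026-03-01: 1807 days.
Supplemental Life Insurance — status temporary ✗ (requires full-time or seasonal) → not eligible.
Long-Term Disability — service 1807 days ≥ 180 days ✓; dept Facilities ✗ → not eligible.
Commuter Stipend — service 1807 days ≥ 2 years (≈730 days) ✓; grade Band 3 ≥ Band 3 ✓; 40 hrs/wk ≥ 20 ✓; not eligible for Supplemental Life Insurance ✗ → not eligible.
Vision Plan — status temporary ✗ (requires full-time or seasonal) → not eligible.
Paid Family Leave — status temporary ✓ (not excluded); service 1807 days < 5 years (≈1825 days) ✗ → not eligible.
Bereavement Leave — status temporary ✓; benefits waiver on file ✓; 40 hrs/wk ≥ 30 ✓ → eligible.
AD&D Coverage — status temporary ✓ (not excluded); 40 hrs/wk ≥ 25 ✓; age 33 ≥ 18 ✓; grade Band 3 < Band 4 ✗ → not eligible.
Unlimited PTO Program — service 1807 days ≥ 6 months (≈180 days) ✓; rating 3 < 4 ✗ → not eligible.
Internet Stipend — status temporary ✗ (requires full-time or part-time) → not eligible.

Bereavement Leave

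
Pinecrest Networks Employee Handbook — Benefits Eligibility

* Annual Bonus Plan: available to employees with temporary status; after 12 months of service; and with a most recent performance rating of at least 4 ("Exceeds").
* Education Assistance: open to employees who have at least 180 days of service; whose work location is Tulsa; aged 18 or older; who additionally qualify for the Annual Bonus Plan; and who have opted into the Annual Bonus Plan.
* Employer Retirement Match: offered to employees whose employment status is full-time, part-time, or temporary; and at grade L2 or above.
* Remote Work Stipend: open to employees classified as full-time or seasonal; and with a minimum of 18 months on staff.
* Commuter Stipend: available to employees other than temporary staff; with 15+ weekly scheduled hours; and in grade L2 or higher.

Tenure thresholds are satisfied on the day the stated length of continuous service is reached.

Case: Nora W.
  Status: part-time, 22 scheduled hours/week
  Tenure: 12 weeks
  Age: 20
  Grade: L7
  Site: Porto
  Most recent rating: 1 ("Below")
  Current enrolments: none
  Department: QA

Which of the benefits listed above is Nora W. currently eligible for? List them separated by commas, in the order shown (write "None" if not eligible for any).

Annual Bonus Plan — status part-time ✗ (requires temporary) → not eligible.
Education Assistance — service 12 weeks < 180 days ✗ → not eligible.
Employer Retirement Match — status part-time ✓; grade L7 ≥ L2 ✓ → eligible.
Remote Work Stipend — status part-time ✗ (requires full-time or seasonal) → not eligible.
Commuter Stipend — status part-time ✓ (not excluded); 22 hrs/wk ≥ 15 ✓; grade L7 ≥ L2 ✓ → eligible.

Employer Retirement Match, Commuter Stipend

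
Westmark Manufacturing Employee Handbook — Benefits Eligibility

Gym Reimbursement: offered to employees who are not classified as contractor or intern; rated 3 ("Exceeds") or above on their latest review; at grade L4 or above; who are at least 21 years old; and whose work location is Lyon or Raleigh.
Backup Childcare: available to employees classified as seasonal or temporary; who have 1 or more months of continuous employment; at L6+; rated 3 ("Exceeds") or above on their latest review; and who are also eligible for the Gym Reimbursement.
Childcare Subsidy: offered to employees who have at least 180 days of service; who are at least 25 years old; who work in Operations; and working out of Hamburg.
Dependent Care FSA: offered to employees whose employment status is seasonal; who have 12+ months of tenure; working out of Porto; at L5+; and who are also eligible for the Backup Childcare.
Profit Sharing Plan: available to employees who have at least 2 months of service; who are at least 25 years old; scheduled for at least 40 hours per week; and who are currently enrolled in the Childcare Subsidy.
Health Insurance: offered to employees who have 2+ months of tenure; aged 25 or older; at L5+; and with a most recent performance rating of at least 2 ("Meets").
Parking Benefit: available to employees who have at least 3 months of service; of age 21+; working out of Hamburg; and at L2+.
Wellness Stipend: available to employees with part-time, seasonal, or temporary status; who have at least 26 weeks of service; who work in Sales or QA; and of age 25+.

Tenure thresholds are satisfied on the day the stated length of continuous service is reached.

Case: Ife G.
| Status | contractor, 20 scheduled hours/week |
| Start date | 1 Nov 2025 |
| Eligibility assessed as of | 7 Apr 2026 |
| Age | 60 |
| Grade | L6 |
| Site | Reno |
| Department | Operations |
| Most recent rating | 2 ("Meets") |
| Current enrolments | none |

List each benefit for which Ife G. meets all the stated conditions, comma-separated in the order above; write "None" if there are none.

Health Insurance

Service from 1 Nov 2025 to 7 Apr 2026: 157 days.
Gym Reimbursement — status contractor ✗ (excluded) → not eligible.
Backup Childcare — status contractor ✗ (requires seasonal or temporary) → not eligible.
Childcare Subsidy — service 157 days < 180 days ✗ → not eligible.
Dependent Care FSA — status contractor ✗ (requires seasonal) → not eligible.
Profit Sharing Plan — service 157 days ≥ 2 months (≈60 days) ✓; age 60 ≥ 25 ✓; 20 hrs/wk < 40 ✗ → not eligible.
Health Insurance — service 157 days ≥ 2 months (≈60 days) ✓; age 60 ≥ 25 ✓; grade L6 ≥ L5 ✓; rating 2 ≥ 2 ✓ → eligible.
Parking Benefit — service 157 days ≥ 3 months (≈90 days) ✓; age 60 ≥ 21 ✓; site Reno ✗ (not Hamburg) → not eligible.
Wellness Stipend — status contractor ✗ (requires part-time, seasonal, or temporary) → not eligible.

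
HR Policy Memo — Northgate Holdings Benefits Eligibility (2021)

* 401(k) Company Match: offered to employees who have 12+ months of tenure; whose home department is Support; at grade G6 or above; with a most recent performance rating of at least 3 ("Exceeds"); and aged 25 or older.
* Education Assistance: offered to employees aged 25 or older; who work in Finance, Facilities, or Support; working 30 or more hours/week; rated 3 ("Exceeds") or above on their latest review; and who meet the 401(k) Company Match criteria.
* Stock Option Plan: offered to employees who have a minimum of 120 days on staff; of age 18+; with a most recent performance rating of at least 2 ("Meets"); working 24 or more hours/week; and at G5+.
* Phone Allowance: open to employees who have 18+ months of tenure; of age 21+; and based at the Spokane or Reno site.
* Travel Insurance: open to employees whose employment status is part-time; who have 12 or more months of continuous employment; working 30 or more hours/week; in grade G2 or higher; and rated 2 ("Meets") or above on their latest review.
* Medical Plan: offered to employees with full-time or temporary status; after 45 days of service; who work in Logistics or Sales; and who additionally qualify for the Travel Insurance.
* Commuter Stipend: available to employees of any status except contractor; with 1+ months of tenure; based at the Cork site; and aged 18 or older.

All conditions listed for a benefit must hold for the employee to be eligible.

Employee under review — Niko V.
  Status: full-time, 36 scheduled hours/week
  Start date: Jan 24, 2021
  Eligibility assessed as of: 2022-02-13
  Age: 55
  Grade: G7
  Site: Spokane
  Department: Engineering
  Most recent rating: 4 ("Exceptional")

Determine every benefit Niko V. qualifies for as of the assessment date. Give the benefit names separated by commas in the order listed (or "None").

Service from Jan 24, 2021 to 2022-02-13: 385 days.
401(k) Company Match — service 385 days ≥ 12 months (≈360 days) ✓; dept Engineering ✗ → not eligible.
Education Assistance — age 55 ≥ 25 ✓; dept Engineering ✗ → not eligible.
Stock Option Plan — service 385 days ≥ 120 days ✓; age 55 ≥ 18 ✓; rating 4 ≥ 2 ✓; 36 hrs/wk ≥ 24 ✓; grade G7 ≥ G5 ✓ → eligible.
Phone Allowance — service 385 days < 18 months (≈540 days) ✗ → not eligible.
Travel Insurance — status full-time ✗ (requires part-time) → not eligible.
Medical Plan — status full-time ✓; service 385 days ≥ 45 days ✓; dept Engineering ✗ → not eligible.
Commuter Stipend — status full-time ✓ (not excluded); service 385 days ≥ 1 month (≈30 days) ✓; site Spokane ✗ (not Cork) → not eligible.

Stock Option Plan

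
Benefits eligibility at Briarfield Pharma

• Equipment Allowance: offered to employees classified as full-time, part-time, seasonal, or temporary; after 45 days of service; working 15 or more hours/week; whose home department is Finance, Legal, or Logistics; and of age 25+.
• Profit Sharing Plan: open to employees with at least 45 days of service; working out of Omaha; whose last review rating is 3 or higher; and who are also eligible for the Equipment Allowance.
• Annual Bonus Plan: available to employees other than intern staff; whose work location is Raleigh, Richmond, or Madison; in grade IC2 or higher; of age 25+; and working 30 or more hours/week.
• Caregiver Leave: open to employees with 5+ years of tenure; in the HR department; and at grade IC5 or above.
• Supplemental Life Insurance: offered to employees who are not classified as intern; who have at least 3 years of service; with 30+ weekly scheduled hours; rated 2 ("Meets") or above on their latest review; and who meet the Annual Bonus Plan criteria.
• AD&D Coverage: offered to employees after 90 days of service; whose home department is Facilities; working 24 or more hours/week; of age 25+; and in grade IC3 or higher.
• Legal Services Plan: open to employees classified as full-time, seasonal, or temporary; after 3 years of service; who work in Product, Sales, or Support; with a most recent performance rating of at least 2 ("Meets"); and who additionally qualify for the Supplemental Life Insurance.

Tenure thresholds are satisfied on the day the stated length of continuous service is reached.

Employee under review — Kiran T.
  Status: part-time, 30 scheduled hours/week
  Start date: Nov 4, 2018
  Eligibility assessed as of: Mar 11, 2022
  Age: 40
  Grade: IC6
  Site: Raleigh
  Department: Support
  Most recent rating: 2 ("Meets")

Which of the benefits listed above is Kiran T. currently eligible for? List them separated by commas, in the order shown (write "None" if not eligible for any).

Annual Bonus Plan, Supplemental Life Insurance

Service from Nov 4, 2018 to Mar 11, 2022: 1223 days.
Equipment Allowance — status part-time ✓; service 1223 days ≥ 45 days ✓; 30 hrs/wk ≥ 15 ✓; dept Support ✗ → not eligible.
Profit Sharing Plan — service 1223 days ≥ 45 days ✓; site Raleigh ✗ (not Omaha) → not eligible.
Annual Bonus Plan — status part-time ✓ (not excluded); site Raleigh ✓; grade IC6 ≥ IC2 ✓; age 40 ≥ 25 ✓; 30 hrs/wk ≥ 30 ✓ → eligible.
Caregiver Leave — service 1223 days < 5 years (≈1825 days) ✗ → not eligible.
Supplemental Life Insurance — status part-time ✓ (not excluded); service 1223 days ≥ 3 years (≈1095 days) ✓; 30 hrs/wk ≥ 30 ✓; rating 2 ≥ 2 ✓; eligible for Annual Bonus Plan ✓ → eligible.
AD&D Coverage — service 1223 days ≥ 90 days ✓; dept Support ✗ → not eligible.
Legal Services Plan — status part-time ✗ (requires full-time, seasonal, or temporary) → not eligible.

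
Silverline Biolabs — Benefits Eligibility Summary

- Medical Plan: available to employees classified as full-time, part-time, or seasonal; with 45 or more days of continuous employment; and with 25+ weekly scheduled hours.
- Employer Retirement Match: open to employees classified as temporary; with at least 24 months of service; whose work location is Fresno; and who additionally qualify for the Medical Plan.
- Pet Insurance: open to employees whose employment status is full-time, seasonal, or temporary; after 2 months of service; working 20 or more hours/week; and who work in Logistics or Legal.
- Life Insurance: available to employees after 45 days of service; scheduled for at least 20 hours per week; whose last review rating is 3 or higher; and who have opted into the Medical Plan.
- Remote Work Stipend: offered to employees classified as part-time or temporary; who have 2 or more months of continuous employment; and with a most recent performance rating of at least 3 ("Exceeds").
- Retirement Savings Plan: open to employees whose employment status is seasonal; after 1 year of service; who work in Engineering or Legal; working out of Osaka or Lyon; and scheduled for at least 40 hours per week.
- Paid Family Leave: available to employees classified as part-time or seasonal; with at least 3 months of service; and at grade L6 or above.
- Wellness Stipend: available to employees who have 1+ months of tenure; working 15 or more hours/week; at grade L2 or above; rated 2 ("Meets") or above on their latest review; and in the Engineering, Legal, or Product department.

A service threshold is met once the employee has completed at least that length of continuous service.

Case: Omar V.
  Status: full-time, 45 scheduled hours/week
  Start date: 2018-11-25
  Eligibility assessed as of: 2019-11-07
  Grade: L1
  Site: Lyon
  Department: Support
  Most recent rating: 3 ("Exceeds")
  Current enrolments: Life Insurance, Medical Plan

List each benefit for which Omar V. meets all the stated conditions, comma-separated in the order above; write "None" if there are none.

Service from 2018-11-25 to 2019-11-07: 347 days.
Medical Plan — status full-time ✓; service 347 days ≥ 45 days ✓; 45 hrs/wk ≥ 25 ✓ → eligible.
Employer Retirement Match — status full-time ✗ (requires temporary) → not eligible.
Pet Insurance — status full-time ✓; service 347 days ≥ 2 months (≈60 days) ✓; 45 hrs/wk ≥ 20 ✓; dept Support ✗ → not eligible.
Life Insurance — service 347 days ≥ 45 days ✓; 45 hrs/wk ≥ 20 ✓; rating 3 ≥ 3 ✓; enrolled in Medical Plan ✓ → eligible.
Remote Work Stipend — status full-time ✗ (requires part-time or temporary) → not eligible.
Retirement Savings Plan — status full-time ✗ (requires seasonal) → not eligible.
Paid Family Leave — status full-time ✗ (requires part-time or seasonal) → not eligible.
Wellness Stipend — service 347 days ≥ 1 month (≈30 days) ✓; 45 hrs/wk ≥ 15 ✓; grade L1 < L2 ✗ → not eligible.

Medical Plan, Life Insurance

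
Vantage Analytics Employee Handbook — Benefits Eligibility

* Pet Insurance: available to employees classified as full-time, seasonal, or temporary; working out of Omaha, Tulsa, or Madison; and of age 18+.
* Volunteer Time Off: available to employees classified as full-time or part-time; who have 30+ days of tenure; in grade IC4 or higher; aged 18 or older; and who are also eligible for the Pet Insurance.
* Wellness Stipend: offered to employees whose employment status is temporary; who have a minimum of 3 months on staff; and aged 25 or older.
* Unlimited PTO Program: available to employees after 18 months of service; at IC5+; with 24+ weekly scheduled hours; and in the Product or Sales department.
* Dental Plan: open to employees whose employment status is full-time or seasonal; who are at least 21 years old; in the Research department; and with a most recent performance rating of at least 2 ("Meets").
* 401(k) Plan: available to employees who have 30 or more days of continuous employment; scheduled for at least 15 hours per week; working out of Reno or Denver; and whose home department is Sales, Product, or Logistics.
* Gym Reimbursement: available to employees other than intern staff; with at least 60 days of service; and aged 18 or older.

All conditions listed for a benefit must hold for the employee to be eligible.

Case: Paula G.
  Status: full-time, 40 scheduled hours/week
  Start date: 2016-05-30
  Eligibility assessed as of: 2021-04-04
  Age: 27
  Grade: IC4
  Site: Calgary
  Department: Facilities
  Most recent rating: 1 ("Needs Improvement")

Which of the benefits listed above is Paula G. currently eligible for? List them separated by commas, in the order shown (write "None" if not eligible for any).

Service from 2016-05-30 to 2021-04-04: 1770 days.
Pet Insurance — status full-time ✓; site Calgary ✗ (not Omaha, Tulsa, or Madison) → not eligible.
Volunteer Time Off — status full-time ✓; service 1770 days ≥ 30 days ✓; grade IC4 ≥ IC4 ✓; age 27 ≥ 18 ✓; not eligible for Pet Insurance ✗ → not eligible.
Wellness Stipend — status full-time ✗ (requires temporary) → not eligible.
Unlimited PTO Program — service 1770 days ≥ 18 months (≈540 days) ✓; grade IC4 < IC5 ✗ → not eligible.
Dental Plan — status full-time ✓; age 27 ≥ 21 ✓; dept Facilities ✗ → not eligible.
401(k) Plan — service 1770 days ≥ 30 days ✓; 40 hrs/wk ≥ 15 ✓; site Calgary ✗ (not Reno or Denver) → not eligible.
Gym Reimbursement — status full-time ✓ (not excluded); service 1770 days ≥ 60 days ✓; age 27 ≥ 18 ✓ → eligible.

Gym Reimbursement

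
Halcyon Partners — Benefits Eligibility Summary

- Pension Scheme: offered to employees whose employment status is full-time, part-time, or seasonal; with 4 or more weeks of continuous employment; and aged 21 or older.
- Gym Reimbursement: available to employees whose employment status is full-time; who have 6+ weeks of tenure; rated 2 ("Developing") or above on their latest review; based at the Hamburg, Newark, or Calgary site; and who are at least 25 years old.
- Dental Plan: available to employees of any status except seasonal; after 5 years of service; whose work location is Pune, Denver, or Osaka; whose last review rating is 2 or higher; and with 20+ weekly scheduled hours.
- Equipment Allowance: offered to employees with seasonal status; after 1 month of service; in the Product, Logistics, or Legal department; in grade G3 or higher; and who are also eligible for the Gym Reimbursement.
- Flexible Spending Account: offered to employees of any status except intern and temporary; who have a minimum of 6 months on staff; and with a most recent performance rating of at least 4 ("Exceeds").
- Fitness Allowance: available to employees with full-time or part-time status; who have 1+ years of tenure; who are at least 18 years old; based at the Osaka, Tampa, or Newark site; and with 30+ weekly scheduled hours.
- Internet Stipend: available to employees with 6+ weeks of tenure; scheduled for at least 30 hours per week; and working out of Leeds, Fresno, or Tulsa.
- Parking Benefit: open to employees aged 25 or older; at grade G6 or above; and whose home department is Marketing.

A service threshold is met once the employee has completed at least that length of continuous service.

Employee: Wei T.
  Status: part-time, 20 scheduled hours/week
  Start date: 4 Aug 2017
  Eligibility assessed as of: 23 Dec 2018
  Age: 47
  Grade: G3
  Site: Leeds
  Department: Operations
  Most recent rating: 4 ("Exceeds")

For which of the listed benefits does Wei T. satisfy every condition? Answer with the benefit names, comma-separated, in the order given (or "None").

Pension Scheme, Flexible Spending Account

Service from 4 Aug 2017 to 23 Dec 2018: 506 days.
Pension Scheme — status part-time ✓; service 506 days ≥ 4 weeks (≈28 days) ✓; age 47 ≥ 21 ✓ → eligible.
Gym Reimbursement — status part-time ✗ (requires full-time) → not eligible.
Dental Plan — status part-time ✓ (not excluded); service 506 days < 5 years (≈1825 days) ✗ → not eligible.
Equipment Allowance — status part-time ✗ (requires seasonal) → not eligible.
Flexible Spending Account — status part-time ✓ (not excluded); service 506 days ≥ 6 months (≈180 days) ✓; rating 4 ≥ 4 ✓ → eligible.
Fitness Allowance — status part-time ✓; service 506 days ≥ 1 year (≈365 days) ✓; age 47 ≥ 18 ✓; site Leeds ✗ (not Osaka, Tampa, or Newark) → not eligible.
Internet Stipend — service 506 days ≥ 6 weeks (≈42 days) ✓; 20 hrs/wk < 30 ✗ → not eligible.
Parking Benefit — age 47 ≥ 25 ✓; grade G3 < G6 ✗ → not eligible.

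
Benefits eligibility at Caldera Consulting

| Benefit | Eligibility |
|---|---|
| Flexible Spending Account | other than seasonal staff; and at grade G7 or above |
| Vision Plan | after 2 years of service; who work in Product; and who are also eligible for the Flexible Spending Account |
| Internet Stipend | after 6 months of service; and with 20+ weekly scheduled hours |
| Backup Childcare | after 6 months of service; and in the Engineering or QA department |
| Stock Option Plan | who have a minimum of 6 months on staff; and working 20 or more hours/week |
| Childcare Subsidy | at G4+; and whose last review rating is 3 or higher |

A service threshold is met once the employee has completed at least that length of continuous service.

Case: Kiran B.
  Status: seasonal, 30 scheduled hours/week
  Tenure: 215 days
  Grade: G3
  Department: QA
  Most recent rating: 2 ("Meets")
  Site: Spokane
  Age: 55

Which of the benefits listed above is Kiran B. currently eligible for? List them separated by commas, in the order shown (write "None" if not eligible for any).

Flexible Spending Account — status seasonal ✗ (excluded) → not eligible.
Vision Plan — service 215 days < 2 years (≈730 days) ✗ → not eligible.
Internet Stipend — service 215 days ≥ 6 months (≈180 days) ✓; 30 hrs/wk ≥ 20 ✓ → eligible.
Backup Childcare — service 215 days ≥ 6 months (≈180 days) ✓; dept QA ✓ → eligible.
Stock Option Plan — service 215 days ≥ 6 months (≈180 days) ✓; 30 hrs/wk ≥ 20 ✓ → eligible.
Childcare Subsidy — grade G3 < G4 ✗ → not eligible.

Internet Stipend, Backup Childcare, Stock Option Plan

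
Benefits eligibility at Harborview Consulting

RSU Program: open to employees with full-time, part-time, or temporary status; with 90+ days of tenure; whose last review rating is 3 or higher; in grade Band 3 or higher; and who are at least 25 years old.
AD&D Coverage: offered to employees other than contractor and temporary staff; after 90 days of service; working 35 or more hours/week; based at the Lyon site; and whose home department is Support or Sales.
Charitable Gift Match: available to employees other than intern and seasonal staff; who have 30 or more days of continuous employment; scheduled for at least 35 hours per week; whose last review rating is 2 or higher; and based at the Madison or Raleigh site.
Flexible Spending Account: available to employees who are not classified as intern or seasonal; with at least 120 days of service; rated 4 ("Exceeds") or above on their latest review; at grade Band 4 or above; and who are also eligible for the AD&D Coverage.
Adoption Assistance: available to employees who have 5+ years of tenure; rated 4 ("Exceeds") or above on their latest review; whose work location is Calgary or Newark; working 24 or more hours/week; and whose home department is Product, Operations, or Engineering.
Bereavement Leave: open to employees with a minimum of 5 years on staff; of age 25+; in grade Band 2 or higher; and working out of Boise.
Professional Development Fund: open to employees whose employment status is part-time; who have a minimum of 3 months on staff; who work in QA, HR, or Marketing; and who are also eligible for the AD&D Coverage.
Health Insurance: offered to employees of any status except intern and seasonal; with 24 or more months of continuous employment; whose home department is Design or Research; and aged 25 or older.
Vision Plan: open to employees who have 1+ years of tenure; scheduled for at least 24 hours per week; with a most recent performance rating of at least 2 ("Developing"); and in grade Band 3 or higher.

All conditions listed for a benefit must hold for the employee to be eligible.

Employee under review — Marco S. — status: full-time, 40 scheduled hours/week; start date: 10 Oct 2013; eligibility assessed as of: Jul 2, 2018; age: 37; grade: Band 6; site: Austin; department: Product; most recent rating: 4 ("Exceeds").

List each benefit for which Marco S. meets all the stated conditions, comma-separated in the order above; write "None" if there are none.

Service from 10 Oct 2013 to Jul 2, 2018: 1726 days.
RSU Program — status full-time ✓; service 1726 days ≥ 90 days ✓; rating 4 ≥ 3 ✓; grade Band 6 ≥ Band 3 ✓; age 37 ≥ 25 ✓ → eligible.
AD&D Coverage — status full-time ✓ (not excluded); service 1726 days ≥ 90 days ✓; 40 hrs/wk ≥ 35 ✓; site Austin ✗ (not Lyon) → not eligible.
Charitable Gift Match — status full-time ✓ (not excluded); service 1726 days ≥ 30 days ✓; 40 hrs/wk ≥ 35 ✓; rating 4 ≥ 2 ✓; site Austin ✗ (not Madison or Raleigh) → not eligible.
Flexible Spending Account — status full-time ✓ (not excluded); service 1726 days ≥ 120 days ✓; rating 4 ≥ 4 ✓; grade Band 6 ≥ Band 4 ✓; not eligible for AD&D Coverage ✗ → not eligible.
Adoption Assistance — service 1726 days < 5 years (≈1825 days) ✗ → not eligible.
Bereavement Leave — service 1726 days < 5 years (≈1825 days) ✗ → not eligible.
Professional Development Fund — status full-time ✗ (requires part-time) → not eligible.
Health Insurance — status full-time ✓ (not excluded); service 1726 days ≥ 24 months (≈720 days) ✓; dept Product ✗ → not eligible.
Vision Plan — service 1726 days ≥ 1 year (≈365 days) ✓; 40 hrs/wk ≥ 24 ✓; rating 4 ≥ 2 ✓; grade Band 6 ≥ Band 3 ✓ → eligible.

RSU Program, Vision Plan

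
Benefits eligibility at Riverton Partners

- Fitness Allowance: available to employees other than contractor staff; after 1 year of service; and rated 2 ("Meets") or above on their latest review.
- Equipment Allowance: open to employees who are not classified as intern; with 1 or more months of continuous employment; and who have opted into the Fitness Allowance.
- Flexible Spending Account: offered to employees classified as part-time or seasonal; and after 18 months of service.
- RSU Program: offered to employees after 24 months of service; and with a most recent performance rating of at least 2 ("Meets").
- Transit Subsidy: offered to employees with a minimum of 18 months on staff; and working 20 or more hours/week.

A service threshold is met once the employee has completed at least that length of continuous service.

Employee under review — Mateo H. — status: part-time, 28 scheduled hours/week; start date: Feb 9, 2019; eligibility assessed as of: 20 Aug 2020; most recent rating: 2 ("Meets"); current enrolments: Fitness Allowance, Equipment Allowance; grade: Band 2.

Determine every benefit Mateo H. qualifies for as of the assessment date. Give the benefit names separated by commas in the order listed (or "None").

Service from Feb 9, 2019 to 20 Aug 2020: 558 days.
Fitness Allowance — status part-time ✓ (not excluded); service 558 days ≥ 1 year (≈365 days) ✓; rating 2 ≥ 2 ✓ → eligible.
Equipment Allowance — status part-time ✓ (not excluded); service 558 days ≥ 1 month (≈30 days) ✓; enrolled in Fitness Allowance ✓ → eligible.
Flexible Spending Account — status part-time ✓; service 558 days ≥ 18 months (≈540 days) ✓ → eligible.
RSU Program — service 558 days < 24 months (≈720 days) ✗ → not eligible.
Transit Subsidy — service 558 days ≥ 18 months (≈540 days) ✓; 28 hrs/wk ≥ 20 ✓ → eligible.

Fitness Allowance, Equipment Allowance, Flexible Spending Account, Transit Subsidy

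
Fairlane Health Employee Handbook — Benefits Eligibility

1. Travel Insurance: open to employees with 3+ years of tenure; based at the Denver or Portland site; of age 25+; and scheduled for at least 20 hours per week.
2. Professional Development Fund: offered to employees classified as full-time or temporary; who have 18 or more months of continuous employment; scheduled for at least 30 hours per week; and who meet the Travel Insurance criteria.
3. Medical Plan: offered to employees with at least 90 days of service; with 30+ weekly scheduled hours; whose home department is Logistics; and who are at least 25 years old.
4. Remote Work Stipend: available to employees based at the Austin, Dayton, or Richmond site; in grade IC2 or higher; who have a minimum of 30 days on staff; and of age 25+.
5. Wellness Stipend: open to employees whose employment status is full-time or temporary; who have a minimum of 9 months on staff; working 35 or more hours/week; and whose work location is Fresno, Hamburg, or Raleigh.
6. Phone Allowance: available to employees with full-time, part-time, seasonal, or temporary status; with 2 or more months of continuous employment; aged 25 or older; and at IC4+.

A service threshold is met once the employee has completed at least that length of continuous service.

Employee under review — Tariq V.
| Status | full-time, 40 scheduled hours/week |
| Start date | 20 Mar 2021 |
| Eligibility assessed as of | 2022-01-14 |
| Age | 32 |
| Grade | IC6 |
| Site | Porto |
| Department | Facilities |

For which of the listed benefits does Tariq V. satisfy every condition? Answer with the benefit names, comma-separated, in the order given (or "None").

Service from 20 Mar 2021 to 2022-01-14: 300 days.
Travel Insurance — service 300 days < 3 years (≈1095 days) ✗ → not eligible.
Professional Development Fund — status full-time ✓; service 300 days < 18 months (≈540 days) ✗ → not eligible.
Medical Plan — service 300 days ≥ 90 days ✓; 40 hrs/wk ≥ 30 ✓; dept Facilities ✗ → not eligible.
Remote Work Stipend — site Porto ✗ (not Austin, Dayton, or Richmond) → not eligible.
Wellness Stipend — status full-time ✓; service 300 days ≥ 9 months (≈270 days) ✓; 40 hrs/wk ≥ 35 ✓; site Porto ✗ (not Fresno, Hamburg, or Raleigh) → not eligible.
Phone Allowance — status full-time ✓; service 300 days ≥ 2 months (≈60 days) ✓; age 32 ≥ 25 ✓; grade IC6 ≥ IC4 ✓ → eligible.

Phone Allowance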